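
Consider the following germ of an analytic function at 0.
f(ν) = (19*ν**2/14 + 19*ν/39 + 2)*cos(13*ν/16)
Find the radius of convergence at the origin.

The factor cos(13*ν/16) is entire and contributes no finite singular point.
The polynomial part has no poles.
No finite singular points: the Taylor series at 0 converges everywhere.

The radius of convergence is infinite.


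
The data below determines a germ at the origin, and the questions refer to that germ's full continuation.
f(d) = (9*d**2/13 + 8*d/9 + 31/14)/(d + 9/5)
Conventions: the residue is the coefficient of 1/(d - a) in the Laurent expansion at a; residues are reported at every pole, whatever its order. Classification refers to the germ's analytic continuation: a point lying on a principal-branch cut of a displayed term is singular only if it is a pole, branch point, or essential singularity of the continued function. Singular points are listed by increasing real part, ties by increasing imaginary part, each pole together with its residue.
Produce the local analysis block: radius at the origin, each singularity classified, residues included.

Radius of convergence at 0: 9/5.
At -9/5: a pole of order 1; residue 13001/4550.

Denominator factor (d + 9/5): pole of order 1 at -9/5, modulus 9/5.
The radius of convergence is the smallest modulus among the singular points: 9/5.
At the order-1 pole -9/5 set g(d) = (d - (-9/5))*f(d) = 9*d**2/13 + 8*d/9 + 31/14.
Simple pole: residue = g(a) at a = -9/5, which is 13001/4550.


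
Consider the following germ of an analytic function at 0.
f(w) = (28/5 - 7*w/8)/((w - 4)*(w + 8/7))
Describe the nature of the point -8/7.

The denominator factor w + 8/7 vanishes at -8/7 and appears to the power 1; the numerator there equals 33/5, nonzero, and no other factor vanishes.
Hence a pole whose order is the multiplicity, 1.

The point is a pole of order 1.


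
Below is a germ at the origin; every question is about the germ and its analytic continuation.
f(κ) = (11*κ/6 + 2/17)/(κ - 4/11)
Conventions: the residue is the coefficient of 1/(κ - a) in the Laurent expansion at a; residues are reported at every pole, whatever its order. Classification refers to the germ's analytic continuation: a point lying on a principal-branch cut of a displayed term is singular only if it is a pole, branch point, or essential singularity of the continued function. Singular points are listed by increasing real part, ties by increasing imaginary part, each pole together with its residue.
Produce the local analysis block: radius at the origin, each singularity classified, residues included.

Radius of convergence at 0: 4/11.
At 4/11: a pole of order 1; residue 40/51.

Denominator factor (κ - 4/11): pole of order 1 at 4/11, modulus 4/11.
The radius of convergence is the smallest modulus among the singular points: 4/11.
At the order-1 pole 4/11 set g(κ) = (κ - (4/11))*f(κ) = 11*κ/6 + 2/17.
Simple pole: residue = g(a) at a = 4/11, which is 40/51.


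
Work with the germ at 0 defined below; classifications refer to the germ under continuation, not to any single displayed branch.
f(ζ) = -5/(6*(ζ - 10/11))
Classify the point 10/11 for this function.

The point is a pole of order 1.

The denominator factor ζ - 10/11 vanishes at 10/11 and appears to the power 1; the numerator there equals -5/6, nonzero, and no other factor vanishes.
Hence a pole whose order is the multiplicity, 1.


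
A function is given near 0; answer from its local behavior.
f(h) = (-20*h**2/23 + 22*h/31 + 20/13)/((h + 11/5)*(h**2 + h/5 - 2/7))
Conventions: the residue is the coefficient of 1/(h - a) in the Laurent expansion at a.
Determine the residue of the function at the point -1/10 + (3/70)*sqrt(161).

The residue is 11785/148304 + (135905/3410992)*sqrt(161).

The factor h**2 + h/5 - 2/7 splits as (h - a)(h - a') with a = -1/10 + (3/70)*sqrt(161), a' = -1/10 - (3/70)*sqrt(161). At the order-1 pole a set g(h) = (h - a)*f(h) = [(-20*h**2/23 + 22*h/31 + 20/13)/(h + 11/5)] / (h - a').
Simple pole: residue = g(a) at a = -1/10 + (3/70)*sqrt(161), which is 11785/148304 + (135905/3410992)*sqrt(161).


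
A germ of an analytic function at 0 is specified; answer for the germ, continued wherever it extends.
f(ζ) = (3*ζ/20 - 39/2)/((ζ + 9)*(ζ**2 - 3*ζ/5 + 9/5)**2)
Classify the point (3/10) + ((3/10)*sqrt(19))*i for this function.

The denominator factor ζ**2 - 3*ζ/5 + 9/5 vanishes at (3/10) + ((3/10)*sqrt(19))*i and appears to the power 2; the numerator there equals (-3891/200) + ((9/200)*sqrt(19))*i, nonzero, and no other factor vanishes.
Hence a pole whose order is the multiplicity, 2.

The point is a pole of order 2.


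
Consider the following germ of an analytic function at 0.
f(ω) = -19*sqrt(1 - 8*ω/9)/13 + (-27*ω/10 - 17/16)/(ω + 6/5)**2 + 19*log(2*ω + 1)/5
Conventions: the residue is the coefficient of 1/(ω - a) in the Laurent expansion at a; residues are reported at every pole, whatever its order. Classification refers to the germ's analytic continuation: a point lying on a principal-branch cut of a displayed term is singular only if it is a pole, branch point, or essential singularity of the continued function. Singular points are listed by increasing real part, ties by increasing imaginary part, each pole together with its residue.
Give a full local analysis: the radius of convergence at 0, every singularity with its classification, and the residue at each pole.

Radius of convergence at 0: 1/2.
At -6/5: a pole of order 2; residue -27/10.
At -1/2: a logarithmic branch point.
At 9/8: an algebraic (square-root) branch point.

Denominator factor (ω + 6/5)^2: pole of order 2 at -6/5, modulus 6/5.
Branch term (-19/13)*sqrt(1 - ω/(9/8)): its argument vanishes at ω = 9/8, a square-root branch point, modulus 9/8.
Branch term (19/5)*log(1 - ω/(-1/2)): its argument vanishes at ω = -1/2, a logarithmic branch point, modulus 1/2.
The radius of convergence is the smallest modulus among the singular points: 1/2.
The branch terms are analytic at -6/5 and contribute nothing to the residue; only the rational part matters.
At the order-2 pole -6/5 set g(ω) = (ω - (-6/5))^2*(rational part) = -27*ω/10 - 17/16.
Order-2 pole: residue = g'(a); g'(-6/5) = -27/10, so the residue is -27/10.
List the singular points by increasing real part (a conjugate pair: the negative imaginary part first).


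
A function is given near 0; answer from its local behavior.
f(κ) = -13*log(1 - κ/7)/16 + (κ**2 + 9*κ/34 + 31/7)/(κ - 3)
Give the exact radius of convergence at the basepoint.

Denominator factor (κ - 3): pole of order 1 at 3, modulus 3.
Branch term (-13/16)*log(1 - κ/(7)): its argument vanishes at κ = 7, a logarithmic branch point, modulus 7.
The radius of convergence is the smallest modulus among the singular points: 3.

The radius of convergence is 3.


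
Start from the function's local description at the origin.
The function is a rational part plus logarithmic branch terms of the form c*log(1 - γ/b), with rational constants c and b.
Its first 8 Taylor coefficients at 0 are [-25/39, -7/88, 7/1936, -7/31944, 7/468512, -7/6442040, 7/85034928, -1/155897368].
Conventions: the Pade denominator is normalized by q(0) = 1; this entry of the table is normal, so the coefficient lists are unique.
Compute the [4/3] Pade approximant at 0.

The Pade approximant has numerator coefficients [-25/39, -1437/8008, -2347/176176, -797/2906904, -1/2342560]; denominator coefficients [1, 12/77, 6/847, 4/46585].

Taylor coefficients needed (read off): a_0 = -25/39, a_1 = -7/88, a_2 = 7/1936, a_3 = -7/31944, a_4 = 7/468512, a_5 = -7/6442040, a_6 = 7/85034928, a_7 = -1/155897368.
Write the denominator as Q(γ) = 1 + q1*γ + q2*γ^2 + q3*γ^3. Requiring Q*f - P = O(γ^8) with deg P <= 4 kills the coefficients of γ^5..γ^7 in Q*f:
  γ^5: a_5 + q1*a_4 + q2*a_3 + q3*a_2 = 0, i.e. -7/6442040 + (7/468512)*q1 + (-7/31944)*q2 + (7/1936)*q3 = 0.
  γ^6: a_6 + q1*a_5 + q2*a_4 + q3*a_3 = 0, i.e. 7/85034928 + (-7/6442040)*q1 + (7/468512)*q2 + (-7/31944)*q3 = 0.
  γ^7: a_7 + q1*a_6 + q2*a_5 + q3*a_4 = 0, i.e. -1/155897368 + (7/85034928)*q1 + (-7/6442040)*q2 + (7/468512)*q3 = 0.
Solving this linear system: q1 = 12/77, q2 = 6/847, q3 = 4/46585.
The numerator is Q*f truncated at degree 4: P0 = a_0 = -25/39; P1 = a_1 + q1*a_0 = -1437/8008; P2 = a_2 + q1*a_1 + q2*a_0 = -2347/176176; P3 = a_3 + q1*a_2 + q2*a_1 + q3*a_0 = -797/2906904; P4 = a_4 + q1*a_3 + q2*a_2 + q3*a_1 = -1/2342560.


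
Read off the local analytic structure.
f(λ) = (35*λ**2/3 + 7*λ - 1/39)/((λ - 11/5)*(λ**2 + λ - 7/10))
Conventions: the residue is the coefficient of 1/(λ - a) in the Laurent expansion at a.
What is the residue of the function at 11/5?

The residue is 140090/12363.

At the order-1 pole 11/5 set g(λ) = (λ - (11/5))*f(λ) = (35*λ**2/3 + 7*λ - 1/39)/(λ**2 + λ - 7/10).
Simple pole: residue = g(a) at a = 11/5, which is 140090/12363.


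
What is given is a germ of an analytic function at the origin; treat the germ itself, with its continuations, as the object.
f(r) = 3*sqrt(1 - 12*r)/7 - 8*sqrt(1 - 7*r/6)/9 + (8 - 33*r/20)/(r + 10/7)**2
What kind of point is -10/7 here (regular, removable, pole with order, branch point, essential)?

The denominator factor r + 10/7 vanishes at -10/7 and appears to the power 2; the numerator there equals 145/14, nonzero, and no other factor vanishes.
The branch terms are analytic at this point.
Hence a pole whose order is the multiplicity, 2.

The point is a pole of order 2.


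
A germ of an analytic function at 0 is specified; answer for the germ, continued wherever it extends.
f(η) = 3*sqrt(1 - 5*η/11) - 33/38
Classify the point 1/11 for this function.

There is no denominator, hence no pole anywhere.
Branch term sqrt(1 - η/(11/5)): argument at 1/11 is 116/121, nonzero, so 1/11 is not its branch point (a point on a principal cut is still regular for the continued germ).
So the germ continues analytically to 1/11.

The point is a regular point.


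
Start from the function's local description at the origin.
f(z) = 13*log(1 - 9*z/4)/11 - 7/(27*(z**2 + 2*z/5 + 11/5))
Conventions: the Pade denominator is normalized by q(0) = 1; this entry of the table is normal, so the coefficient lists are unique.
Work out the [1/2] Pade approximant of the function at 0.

Taylor coefficients needed (expand at 0): a_0 = -35/297, a_1 = -34469/13068, a_2 = -1127677/383328, a_3 = -113999863/25299648.
Write the denominator as Q(z) = 1 + q1*z + q2*z^2. Requiring Q*f - P = O(z^4) with deg P <= 1 kills the coefficients of z^2..z^3 in Q*f:
  z^2: a_2 + q1*a_1 + q2*a_0 = 0, i.e. -1127677/383328 + (-34469/13068)*q1 + (-35/297)*q2 = 0.
  z^3: a_3 + q1*a_2 + q2*a_1 = 0, i.e. -113999863/25299648 + (-1127677/383328)*q1 + (-34469/13068)*q2 = 0.
Solving this linear system: q1 = -9875427739/9031271348, q2 = -388449669457/794751878624.
The numerator is Q*f truncated at degree 1: P0 = a_0 = -35/297; P1 = a_1 + q1*a_0 = -124617312027/49671992414.

The Pade approximant has numerator coefficients [-35/297, -124617312027/49671992414]; denominator coefficients [1, -9875427739/9031271348, -388449669457/794751878624].


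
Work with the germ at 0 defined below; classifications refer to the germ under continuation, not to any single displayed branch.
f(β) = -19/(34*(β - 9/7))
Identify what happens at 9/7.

The denominator factor β - 9/7 vanishes at 9/7 and appears to the power 1; the numerator there equals -19/34, nonzero, and no other factor vanishes.
Hence a pole whose order is the multiplicity, 1.

The point is a pole of order 1.


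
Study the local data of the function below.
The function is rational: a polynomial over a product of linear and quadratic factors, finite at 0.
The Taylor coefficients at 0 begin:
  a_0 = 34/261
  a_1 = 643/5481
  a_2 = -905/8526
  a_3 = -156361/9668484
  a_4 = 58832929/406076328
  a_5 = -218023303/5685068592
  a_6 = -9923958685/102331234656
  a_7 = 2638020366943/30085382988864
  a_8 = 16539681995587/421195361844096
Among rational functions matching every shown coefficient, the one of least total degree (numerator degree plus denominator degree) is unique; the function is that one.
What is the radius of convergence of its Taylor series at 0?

The radius of convergence is (1/2)*sqrt(6).

No rational of total degree below 7 reproduces all 9 coefficients; solving the [1/6] Pade equations on them gives f(r) = (r + 34/29)/((r - 2)**2*(r**2 + 5*r/7 + 3/2)**2), whose expansion matches every shown term.
Denominator factor (r**2 + 5*r/7 + 3/2)^2: discriminant -269/49, complex-conjugate roots (-5/14) + ((1/14)*sqrt(269))*i and (-5/14) - ((1/14)*sqrt(269))*i; poles of order 2, moduli (1/2)*sqrt(6) and (1/2)*sqrt(6).
Denominator factor (r - 2)^2: pole of order 2 at 2, modulus 2.
The radius of convergence is the smallest modulus among the singular points: (1/2)*sqrt(6).


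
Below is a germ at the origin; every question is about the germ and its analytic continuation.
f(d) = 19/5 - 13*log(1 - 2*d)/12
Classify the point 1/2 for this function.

The term (-13/12)*log(1 - d/(1/2)) has argument 1 - 1/2/(1/2) = 0 at 1/2: a logarithmic (infinitely-sheeted) branch point; the remaining terms are analytic or single-valued there.

The point is a logarithmic branch point.


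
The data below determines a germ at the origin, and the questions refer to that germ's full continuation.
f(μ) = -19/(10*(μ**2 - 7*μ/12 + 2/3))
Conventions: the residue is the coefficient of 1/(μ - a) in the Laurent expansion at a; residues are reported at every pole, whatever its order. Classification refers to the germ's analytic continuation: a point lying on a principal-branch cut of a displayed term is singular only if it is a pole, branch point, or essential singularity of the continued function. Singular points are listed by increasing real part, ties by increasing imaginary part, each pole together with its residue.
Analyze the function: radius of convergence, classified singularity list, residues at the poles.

Denominator factor (μ**2 - 7*μ/12 + 2/3): discriminant -335/144, complex-conjugate roots (7/24) + ((1/24)*sqrt(335))*i and (7/24) - ((1/24)*sqrt(335))*i; poles of order 1, moduli (1/3)*sqrt(6) and (1/3)*sqrt(6).
The radius of convergence is the smallest modulus among the singular points: (1/3)*sqrt(6).
The factor μ**2 - 7*μ/12 + 2/3 splits as (μ - a)(μ - a') with a = (7/24) - ((1/24)*sqrt(335))*i, a' = (7/24) + ((1/24)*sqrt(335))*i. At the order-1 pole a set g(μ) = (μ - a)*f(μ) = [-19/10] / (μ - a').
Simple pole: residue = g(a) at a = (7/24) - ((1/24)*sqrt(335))*i, which is -((114/1675)*sqrt(335))*i.
The factor μ**2 - 7*μ/12 + 2/3 splits as (μ - a)(μ - a') with a = (7/24) + ((1/24)*sqrt(335))*i, a' = (7/24) - ((1/24)*sqrt(335))*i. At the order-1 pole a set g(μ) = (μ - a)*f(μ) = [-19/10] / (μ - a').
Simple pole: residue = g(a) at a = (7/24) + ((1/24)*sqrt(335))*i, which is ((114/1675)*sqrt(335))*i.
List the singular points by increasing real part (a conjugate pair: the negative imaginary part first).

Radius of convergence at 0: (1/3)*sqrt(6).
At (7/24) - ((1/24)*sqrt(335))*i: a pole of order 1; residue -((114/1675)*sqrt(335))*i.
At (7/24) + ((1/24)*sqrt(335))*i: a pole of order 1; residue ((114/1675)*sqrt(335))*i.


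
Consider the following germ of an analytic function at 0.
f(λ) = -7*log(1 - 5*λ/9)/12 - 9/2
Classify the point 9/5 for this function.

The term (-7/12)*log(1 - λ/(9/5)) has argument 1 - 9/5/(9/5) = 0 at 9/5: a logarithmic (infinitely-sheeted) branch point; the remaining terms are analytic or single-valued there.

The point is a logarithmic branch point.


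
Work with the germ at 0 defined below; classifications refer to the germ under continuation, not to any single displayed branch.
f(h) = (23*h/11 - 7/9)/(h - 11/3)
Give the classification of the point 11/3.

The denominator factor h - 11/3 vanishes at 11/3 and appears to the power 1; the numerator there equals 62/9, nonzero, and no other factor vanishes.
Hence a pole whose order is the multiplicity, 1.

The point is a pole of order 1.


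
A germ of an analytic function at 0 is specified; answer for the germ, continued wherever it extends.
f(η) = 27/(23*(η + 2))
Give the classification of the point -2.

The point is a pole of order 1.

The denominator factor η + 2 vanishes at -2 and appears to the power 1; the numerator there equals 27/23, nonzero, and no other factor vanishes.
Hence a pole whose order is the multiplicity, 1.


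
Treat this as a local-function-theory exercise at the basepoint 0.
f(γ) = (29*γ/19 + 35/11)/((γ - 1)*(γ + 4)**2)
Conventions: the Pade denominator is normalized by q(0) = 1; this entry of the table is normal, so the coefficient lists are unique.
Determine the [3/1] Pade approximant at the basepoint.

The Pade approximant has numerator coefficients [-35/176, 1011309/543547136, 818099/98826752, -65016241/8696754176]; denominator coefficients [1, -160765/162544].

Taylor coefficients needed (expand at 0): a_0 = -35/176, a_1 = -1303/6688, a_2 = -897/4864, a_3 = -10159/53504, a_4 = -14615/77824.
Write the denominator as Q(γ) = 1 + q1*γ. Requiring Q*f - P = O(γ^5) with deg P <= 3 kills the coefficients of γ^4..γ^4 in Q*f:
  γ^4: a_4 + q1*a_3 = 0, i.e. -14615/77824 + (-10159/53504)*q1 = 0.
Solving this linear system: q1 = -160765/162544.
The numerator is Q*f truncated at degree 3: P0 = a_0 = -35/176; P1 = a_1 + q1*a_0 = 1011309/543547136; P2 = a_2 + q1*a_1 = 818099/98826752; P3 = a_3 + q1*a_2 = -65016241/8696754176.


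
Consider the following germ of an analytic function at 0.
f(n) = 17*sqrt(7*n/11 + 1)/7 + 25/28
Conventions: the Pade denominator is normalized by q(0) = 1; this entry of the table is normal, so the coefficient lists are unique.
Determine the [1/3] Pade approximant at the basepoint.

Taylor coefficients needed (expand at 0): a_0 = 93/28, a_1 = 17/22, a_2 = -119/968, a_3 = 833/21296, a_4 = -29155/1874048.
Write the denominator as Q(n) = 1 + q1*n + q2*n^2 + q3*n^3. Requiring Q*f - P = O(n^5) with deg P <= 1 kills the coefficients of n^2..n^4 in Q*f:
  n^2: a_2 + q1*a_1 + q2*a_0 = 0, i.e. -119/968 + (17/22)*q1 + (93/28)*q2 = 0.
  n^3: a_3 + q1*a_2 + q2*a_1 + q3*a_0 = 0, i.e. 833/21296 + (-119/968)*q1 + (17/22)*q2 + (93/28)*q3 = 0.
  n^4: a_4 + q1*a_3 + q2*a_2 + q3*a_1 = 0, i.e. -29155/1874048 + (833/21296)*q1 + (-119/968)*q2 + (17/22)*q3 = 0.
Solving this linear system: q1 = 139559/537592, q2 = -69139/2956756, q3 = 425663/130097264.
The numerator is Q*f truncated at degree 1: P0 = a_0 = 93/28; P1 = a_1 + q1*a_0 = 3515789/2150368.

The Pade approximant has numerator coefficients [93/28, 3515789/2150368]; denominator coefficients [1, 139559/537592, -69139/2956756, 425663/130097264].


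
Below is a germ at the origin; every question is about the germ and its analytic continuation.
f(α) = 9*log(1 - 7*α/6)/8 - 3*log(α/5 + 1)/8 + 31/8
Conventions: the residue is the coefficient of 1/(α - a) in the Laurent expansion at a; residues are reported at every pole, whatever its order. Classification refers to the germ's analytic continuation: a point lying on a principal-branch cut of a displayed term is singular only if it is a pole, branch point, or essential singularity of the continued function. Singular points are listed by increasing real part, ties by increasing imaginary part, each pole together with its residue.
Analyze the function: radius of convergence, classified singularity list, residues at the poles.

Radius of convergence at 0: 6/7.
At -5: a logarithmic branch point.
At 6/7: a logarithmic branch point.

Branch term (-3/8)*log(1 - α/(-5)): its argument vanishes at α = -5, a logarithmic branch point, modulus 5.
Branch term (9/8)*log(1 - α/(6/7)): its argument vanishes at α = 6/7, a logarithmic branch point, modulus 6/7.
The radius of convergence is the smallest modulus among the singular points: 6/7.
List the singular points by increasing real part (a conjugate pair: the negative imaginary part first).


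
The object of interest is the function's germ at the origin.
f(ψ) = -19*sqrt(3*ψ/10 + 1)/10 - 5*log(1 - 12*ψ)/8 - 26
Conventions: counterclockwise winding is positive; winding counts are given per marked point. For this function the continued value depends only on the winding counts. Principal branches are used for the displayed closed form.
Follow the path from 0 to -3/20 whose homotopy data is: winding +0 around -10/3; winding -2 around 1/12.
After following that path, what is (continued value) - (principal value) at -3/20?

Continued minus principal equals (5/2)*pi*i.

The rational part is single-valued and drops out of the difference; each branch term changes only by its own monodromy.
(-19/10)*sqrt(1 - ψ/(-10/3)): winding +0 is even, the square root returns to the same sheet, contribution 0.
(-5/8)*log(1 - ψ/(1/12)): each positive loop around 1/12 adds 2*pi*i to the log, so winding -2 contributes (-5/8)*(-2)*2*pi*i = (5/2)*pi*i.
Summing the contributions at ψ = -3/20 gives (5/2)*pi*i.


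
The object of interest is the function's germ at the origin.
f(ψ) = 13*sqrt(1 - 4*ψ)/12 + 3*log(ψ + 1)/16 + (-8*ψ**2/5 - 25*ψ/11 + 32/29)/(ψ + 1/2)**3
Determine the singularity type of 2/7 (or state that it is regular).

The point is a regular point.

Denominator factors: ψ + 1/2 = 11/14 at ψ = 2/7 — none vanishes.
Branch term sqrt(1 - ψ/(1/4)): argument at 2/7 is -1/7, nonzero, so 2/7 is not its branch point (a point on a principal cut is still regular for the continued germ).
Branch term log(1 - ψ/(-1)): argument at 2/7 is 9/7, nonzero, so 2/7 is not its branch point (a point on a principal cut is still regular for the continued germ).
So the germ continues analytically to 2/7.


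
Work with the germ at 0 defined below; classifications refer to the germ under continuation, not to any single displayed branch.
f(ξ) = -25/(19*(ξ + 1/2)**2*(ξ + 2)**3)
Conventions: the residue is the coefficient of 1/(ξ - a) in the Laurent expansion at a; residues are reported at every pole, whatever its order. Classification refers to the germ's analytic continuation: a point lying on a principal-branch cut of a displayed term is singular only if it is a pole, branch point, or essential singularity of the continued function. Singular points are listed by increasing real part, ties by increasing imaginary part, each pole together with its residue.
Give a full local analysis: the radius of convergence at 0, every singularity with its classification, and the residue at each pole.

Denominator factor (ξ + 2)^3: pole of order 3 at -2, modulus 2.
Denominator factor (ξ + 1/2)^2: pole of order 2 at -1/2, modulus 1/2.
The radius of convergence is the smallest modulus among the singular points: 1/2.
At the order-3 pole -2 set g(ξ) = (ξ - (-2))^3*f(ξ) = -25/(19*(ξ + 1/2)**2).
Order-3 pole: residue = g''(a)/2; g''(-2) = -800/513, so the residue is -400/513.
At the order-2 pole -1/2 set g(ξ) = (ξ - (-1/2))^2*f(ξ) = -25/(19*(ξ + 2)**3).
Order-2 pole: residue = g'(a); g'(-1/2) = 400/513, so the residue is 400/513.
List the singular points by increasing real part (a conjugate pair: the negative imaginary part first).

Radius of convergence at 0: 1/2.
At -2: a pole of order 3; residue -400/513.
At -1/2: a pole of order 2; residue 400/513.


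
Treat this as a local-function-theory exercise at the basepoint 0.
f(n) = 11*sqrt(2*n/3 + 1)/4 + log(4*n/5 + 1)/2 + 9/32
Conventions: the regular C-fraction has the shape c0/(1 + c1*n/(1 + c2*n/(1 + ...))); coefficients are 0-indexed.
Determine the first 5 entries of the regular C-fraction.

The regular C-fraction coefficients are [97/32, -632/1455, 51489/76630, 25638361/366086790, 1360664479/4015833066].

Taylor coefficients (expand at 0): a_0 = 97/32, a_1 = 79/60, a_2 = -563/1800, a_3 = 3679/27000, a_4 = -117319/1620000.
c0 = a_0 = 97/32. Peel one level at a time: if S = 1 + c*n/S' with S'(0) = 1, then c is the n-coefficient of S and S' = c*n/(S - 1).
S_1 = c0/f = 1 + (-632/1455)*n + (68652/235225)*n^2 + ...; c1 = -632/1455.
S_2 = c1*n/(S_1 - 1) = 1 + (51489/76630)*n + (-264313/5616900)*n^2 + ...; c2 = 51489/76630.
S_3 = c2*n/(S_2 - 1) = 1 + (25638361/366086790)*n + (-101912047117/4294809736020)*n^2 + ...; c3 = 25638361/366086790.
S_4 = c3*n/(S_3 - 1) = 1 + (1360664479/4015833066)*n + ...; c4 = 1360664479/4015833066.


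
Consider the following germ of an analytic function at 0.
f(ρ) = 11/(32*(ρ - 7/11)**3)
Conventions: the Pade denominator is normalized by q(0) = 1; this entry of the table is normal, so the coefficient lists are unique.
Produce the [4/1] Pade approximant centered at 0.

Taylor coefficients needed (expand at 0): a_0 = -14641/10976, a_1 = -483153/76832, a_2 = -5314683/268912, a_3 = -97435855/1882384, a_4 = -3215383215/26353376, a_5 = -7073843073/26353376.
Write the denominator as Q(ρ) = 1 + q1*ρ. Requiring Q*f - P = O(ρ^6) with deg P <= 4 kills the coefficients of ρ^5..ρ^5 in Q*f:
  ρ^5: a_5 + q1*a_4 = 0, i.e. -7073843073/26353376 + (-3215383215/26353376)*q1 = 0.
Solving this linear system: q1 = -11/5.
The numerator is Q*f truncated at degree 4: P0 = a_0 = -14641/10976; P1 = a_1 + q1*a_0 = -161051/48020; P2 = a_2 + q1*a_1 = -15944049/2689120; P3 = a_3 + q1*a_2 = -19487171/2352980; P4 = a_4 + q1*a_3 = -214358881/26353376.

The Pade approximant has numerator coefficients [-14641/10976, -161051/48020, -15944049/2689120, -19487171/2352980, -214358881/26353376]; denominator coefficients [1, -11/5].


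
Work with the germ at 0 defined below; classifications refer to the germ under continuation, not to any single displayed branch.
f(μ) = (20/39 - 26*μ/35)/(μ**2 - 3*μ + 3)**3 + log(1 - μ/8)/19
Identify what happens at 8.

The point is a logarithmic branch point.

The term (1/19)*log(1 - μ/(8)) has argument 1 - 8/(8) = 0 at 8: a logarithmic (infinitely-sheeted) branch point; the remaining terms are analytic or single-valued there.


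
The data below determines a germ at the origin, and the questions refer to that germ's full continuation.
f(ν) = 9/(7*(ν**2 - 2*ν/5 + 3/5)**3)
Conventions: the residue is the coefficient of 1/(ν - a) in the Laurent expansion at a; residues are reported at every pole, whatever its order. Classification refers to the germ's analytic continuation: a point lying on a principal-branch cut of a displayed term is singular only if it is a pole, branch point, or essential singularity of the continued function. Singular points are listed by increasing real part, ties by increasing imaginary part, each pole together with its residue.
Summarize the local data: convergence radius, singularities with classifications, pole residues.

Radius of convergence at 0: (1/5)*sqrt(15).
At (1/5) - ((1/5)*sqrt(14))*i: a pole of order 3; residue ((84375/307328)*sqrt(14))*i.
At (1/5) + ((1/5)*sqrt(14))*i: a pole of order 3; residue -((84375/307328)*sqrt(14))*i.

Denominator factor (ν**2 - 2*ν/5 + 3/5)^3: discriminant -56/25, complex-conjugate roots (1/5) + ((1/5)*sqrt(14))*i and (1/5) - ((1/5)*sqrt(14))*i; poles of order 3, moduli (1/5)*sqrt(15) and (1/5)*sqrt(15).
The radius of convergence is the smallest modulus among the singular points: (1/5)*sqrt(15).
The factor ν**2 - 2*ν/5 + 3/5 splits as (ν - a)(ν - a') with a = (1/5) - ((1/5)*sqrt(14))*i, a' = (1/5) + ((1/5)*sqrt(14))*i. At the order-3 pole a set g(ν) = (ν - a)^3*f(ν) = [9/7] / (ν - a')^3.
Order-3 pole: residue = g''(a)/2; g''((1/5) - ((1/5)*sqrt(14))*i) = ((84375/153664)*sqrt(14))*i, so the residue is ((84375/307328)*sqrt(14))*i.
The factor ν**2 - 2*ν/5 + 3/5 splits as (ν - a)(ν - a') with a = (1/5) + ((1/5)*sqrt(14))*i, a' = (1/5) - ((1/5)*sqrt(14))*i. At the order-3 pole a set g(ν) = (ν - a)^3*f(ν) = [9/7] / (ν - a')^3.
Order-3 pole: residue = g''(a)/2; g''((1/5) + ((1/5)*sqrt(14))*i) = -((84375/153664)*sqrt(14))*i, so the residue is -((84375/307328)*sqrt(14))*i.
List the singular points by increasing real part (a conjugate pair: the negative imaginary part first).


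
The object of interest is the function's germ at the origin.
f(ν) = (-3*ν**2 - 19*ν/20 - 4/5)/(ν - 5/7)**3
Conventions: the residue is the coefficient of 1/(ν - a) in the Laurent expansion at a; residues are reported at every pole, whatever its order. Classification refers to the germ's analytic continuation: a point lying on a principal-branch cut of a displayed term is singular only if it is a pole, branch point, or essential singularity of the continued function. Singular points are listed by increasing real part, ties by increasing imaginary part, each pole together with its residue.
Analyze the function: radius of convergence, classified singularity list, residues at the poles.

Denominator factor (ν - 5/7)^3: pole of order 3 at 5/7, modulus 5/7.
The radius of convergence is the smallest modulus among the singular points: 5/7.
At the order-3 pole 5/7 set g(ν) = (ν - (5/7))^3*f(ν) = -3*ν**2 - 19*ν/20 - 4/5.
Order-3 pole: residue = g''(a)/2; g''(5/7) = -6, so the residue is -3.

Radius of convergence at 0: 5/7.
At 5/7: a pole of order 3; residue -3.


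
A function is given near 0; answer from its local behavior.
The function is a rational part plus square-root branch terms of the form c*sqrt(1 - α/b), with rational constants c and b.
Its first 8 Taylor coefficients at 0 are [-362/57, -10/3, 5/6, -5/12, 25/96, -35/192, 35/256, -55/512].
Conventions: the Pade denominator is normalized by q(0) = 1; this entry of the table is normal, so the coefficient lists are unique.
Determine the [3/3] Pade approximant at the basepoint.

Taylor coefficients needed (read off): a_0 = -362/57, a_1 = -10/3, a_2 = 5/6, a_3 = -5/12, a_4 = 25/96, a_5 = -35/192, a_6 = 35/256.
Write the denominator as Q(α) = 1 + q1*α + q2*α^2 + q3*α^3. Requiring Q*f - P = O(α^7) with deg P <= 3 kills the coefficients of α^4..α^6 in Q*f:
  α^4: a_4 + q1*a_3 + q2*a_2 + q3*a_1 = 0, i.e. 25/96 + (-5/12)*q1 + (5/6)*q2 + (-10/3)*q3 = 0.
  α^5: a_5 + q1*a_4 + q2*a_3 + q3*a_2 = 0, i.e. -35/192 + (25/96)*q1 + (-5/12)*q2 + (5/6)*q3 = 0.
  α^6: a_6 + q1*a_5 + q2*a_4 + q3*a_3 = 0, i.e. 35/256 + (-35/192)*q1 + (25/96)*q2 + (-5/12)*q3 = 0.
Solving this linear system: q1 = 5/4, q2 = 3/8, q3 = 1/64.
The numerator is Q*f truncated at degree 3: P0 = a_0 = -362/57; P1 = a_1 + q1*a_0 = -1285/114; P2 = a_2 + q1*a_1 + q2*a_0 = -1303/228; P3 = a_3 + q1*a_2 + q2*a_1 + q3*a_0 = -1321/1824.

The Pade approximant has numerator coefficients [-362/57, -1285/114, -1303/228, -1321/1824]; denominator coefficients [1, 5/4, 3/8, 1/64].


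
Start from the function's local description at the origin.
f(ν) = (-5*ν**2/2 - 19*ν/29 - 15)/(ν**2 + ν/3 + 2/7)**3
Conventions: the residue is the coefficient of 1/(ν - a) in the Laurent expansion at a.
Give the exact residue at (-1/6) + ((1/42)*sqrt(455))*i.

The residue is ((62880489/15928250)*sqrt(455))*i.

The factor ν**2 + ν/3 + 2/7 splits as (ν - a)(ν - a') with a = (-1/6) + ((1/42)*sqrt(455))*i, a' = (-1/6) - ((1/42)*sqrt(455))*i. At the order-3 pole a set g(ν) = (ν - a)^3*f(ν) = [-5*ν**2/2 - 19*ν/29 - 15] / (ν - a')^3.
Order-3 pole: residue = g''(a)/2; g''((-1/6) + ((1/42)*sqrt(455))*i) = ((62880489/7964125)*sqrt(455))*i, so the residue is ((62880489/15928250)*sqrt(455))*i.


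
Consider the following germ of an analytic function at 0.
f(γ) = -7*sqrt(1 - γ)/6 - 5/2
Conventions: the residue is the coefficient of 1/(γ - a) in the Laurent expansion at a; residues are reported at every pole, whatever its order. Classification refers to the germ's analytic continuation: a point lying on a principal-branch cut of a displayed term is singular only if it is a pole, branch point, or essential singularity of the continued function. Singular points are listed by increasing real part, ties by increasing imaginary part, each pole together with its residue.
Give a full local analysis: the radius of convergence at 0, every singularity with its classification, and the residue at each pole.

Branch term (-7/6)*sqrt(1 - γ/(1)): its argument vanishes at γ = 1, a square-root branch point, modulus 1.
The radius of convergence is the smallest modulus among the singular points: 1.

Radius of convergence at 0: 1.
At 1: an algebraic (square-root) branch point.


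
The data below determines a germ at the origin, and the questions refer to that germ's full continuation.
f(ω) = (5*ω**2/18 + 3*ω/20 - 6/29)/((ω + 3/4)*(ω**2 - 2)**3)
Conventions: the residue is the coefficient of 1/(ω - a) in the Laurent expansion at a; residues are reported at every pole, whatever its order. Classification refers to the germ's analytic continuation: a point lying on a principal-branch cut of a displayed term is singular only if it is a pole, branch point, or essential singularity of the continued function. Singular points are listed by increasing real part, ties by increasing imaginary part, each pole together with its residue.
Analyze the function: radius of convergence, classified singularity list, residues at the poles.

Radius of convergence at 0: 3/4.
At -sqrt(2): a pole of order 3; residue -48448/1764215 - (825751/56454880)*sqrt(2).
At -3/4: a pole of order 1; residue 96896/1764215.
At sqrt(2): a pole of order 3; residue -48448/1764215 + (825751/56454880)*sqrt(2).


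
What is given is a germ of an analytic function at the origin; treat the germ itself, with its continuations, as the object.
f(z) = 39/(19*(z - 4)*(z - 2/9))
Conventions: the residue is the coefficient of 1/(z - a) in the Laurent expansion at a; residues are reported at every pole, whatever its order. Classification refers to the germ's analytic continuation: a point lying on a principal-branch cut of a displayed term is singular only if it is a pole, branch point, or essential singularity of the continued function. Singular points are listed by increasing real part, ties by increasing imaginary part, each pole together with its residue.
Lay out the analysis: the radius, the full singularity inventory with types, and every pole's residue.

Radius of convergence at 0: 2/9.
At 2/9: a pole of order 1; residue -351/646.
At 4: a pole of order 1; residue 351/646.

Denominator factor (z - 2/9): pole of order 1 at 2/9, modulus 2/9.
Denominator factor (z - 4): pole of order 1 at 4, modulus 4.
The radius of convergence is the smallest modulus among the singular points: 2/9.
At the order-1 pole 2/9 set g(z) = (z - (2/9))*f(z) = 39/(19*(z - 4)).
Simple pole: residue = g(a) at a = 2/9, which is -351/646.
At the order-1 pole 4 set g(z) = (z - (4))*f(z) = 39/(19*(z - 2/9)).
Simple pole: residue = g(a) at a = 4, which is 351/646.
List the singular points by increasing real part (a conjugate pair: the negative imaginary part first).


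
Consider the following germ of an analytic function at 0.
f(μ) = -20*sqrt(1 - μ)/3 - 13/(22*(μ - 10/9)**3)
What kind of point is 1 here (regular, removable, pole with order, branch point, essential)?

The point is an algebraic (square-root) branch point.

The term (-20/3)*sqrt(1 - μ/(1)) has argument 1 - 1/(1) = 0 at 1: a square-root (algebraic, two-sheeted) branch point; the remaining terms are analytic or single-valued there.


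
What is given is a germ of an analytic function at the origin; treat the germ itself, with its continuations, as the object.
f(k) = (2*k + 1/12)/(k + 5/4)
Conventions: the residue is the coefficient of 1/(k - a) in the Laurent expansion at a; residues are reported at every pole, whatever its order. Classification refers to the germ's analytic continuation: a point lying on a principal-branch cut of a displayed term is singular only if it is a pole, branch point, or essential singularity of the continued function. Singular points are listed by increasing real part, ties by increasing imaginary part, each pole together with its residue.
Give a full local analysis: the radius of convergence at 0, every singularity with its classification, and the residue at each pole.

Denominator factor (k + 5/4): pole of order 1 at -5/4, modulus 5/4.
The radius of convergence is the smallest modulus among the singular points: 5/4.
At the order-1 pole -5/4 set g(k) = (k - (-5/4))*f(k) = 2*k + 1/12.
Simple pole: residue = g(a) at a = -5/4, which is -29/12.

Radius of convergence at 0: 5/4.
At -5/4: a pole of order 1; residue -29/12.


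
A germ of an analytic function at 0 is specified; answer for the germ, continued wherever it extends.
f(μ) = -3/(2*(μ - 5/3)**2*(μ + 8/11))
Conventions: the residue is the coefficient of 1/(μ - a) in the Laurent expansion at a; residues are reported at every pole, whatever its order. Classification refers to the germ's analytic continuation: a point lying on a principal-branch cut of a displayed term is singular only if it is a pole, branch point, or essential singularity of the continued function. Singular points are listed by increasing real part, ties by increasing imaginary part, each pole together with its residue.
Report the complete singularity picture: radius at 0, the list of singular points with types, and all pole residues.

Radius of convergence at 0: 8/11.
At -8/11: a pole of order 1; residue -3267/12482.
At 5/3: a pole of order 2; residue 3267/12482.

Denominator factor (μ + 8/11): pole of order 1 at -8/11, modulus 8/11.
Denominator factor (μ - 5/3)^2: pole of order 2 at 5/3, modulus 5/3.
The radius of convergence is the smallest modulus among the singular points: 8/11.
At the order-1 pole -8/11 set g(μ) = (μ - (-8/11))*f(μ) = -3/(2*(μ - 5/3)**2).
Simple pole: residue = g(a) at a = -8/11, which is -3267/12482.
At the order-2 pole 5/3 set g(μ) = (μ - (5/3))^2*f(μ) = -3/(2*(μ + 8/11)).
Order-2 pole: residue = g'(a); g'(5/3) = 3267/12482, so the residue is 3267/12482.
List the singular points by increasing real part (a conjugate pair: the negative imaginary part first).


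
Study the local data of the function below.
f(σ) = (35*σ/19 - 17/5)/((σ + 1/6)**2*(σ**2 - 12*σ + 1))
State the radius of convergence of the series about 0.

The radius of convergence is 6 - sqrt(35).

Denominator factor (σ + 1/6)^2: pole of order 2 at -1/6, modulus 1/6.
Denominator factor (σ**2 - 12*σ + 1): discriminant 140, real irrational roots 6 + sqrt(35) and 6 - sqrt(35); poles of order 1, moduli 6 + sqrt(35) and 6 - sqrt(35).
The radius of convergence is the smallest modulus among the singular points: 6 - sqrt(35).


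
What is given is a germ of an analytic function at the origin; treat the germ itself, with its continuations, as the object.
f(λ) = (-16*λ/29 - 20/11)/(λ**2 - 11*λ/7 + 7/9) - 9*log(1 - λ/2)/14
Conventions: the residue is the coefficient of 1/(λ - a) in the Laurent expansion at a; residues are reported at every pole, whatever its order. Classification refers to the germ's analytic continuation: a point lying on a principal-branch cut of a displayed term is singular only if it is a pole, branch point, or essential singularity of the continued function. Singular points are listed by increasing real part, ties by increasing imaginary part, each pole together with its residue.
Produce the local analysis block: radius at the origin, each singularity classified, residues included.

Denominator factor (λ**2 - 11*λ/7 + 7/9): discriminant -283/441, complex-conjugate roots (11/14) + ((1/42)*sqrt(283))*i and (11/14) - ((1/42)*sqrt(283))*i; poles of order 1, moduli (1/3)*sqrt(7) and (1/3)*sqrt(7).
Branch term (-9/14)*log(1 - λ/(2)): its argument vanishes at λ = 2, a logarithmic branch point, modulus 2.
The radius of convergence is the smallest modulus among the singular points: (1/3)*sqrt(7).
The branch term is analytic at (11/14) - ((1/42)*sqrt(283))*i and contributes nothing to the residue; only the rational part matters.
The factor λ**2 - 11*λ/7 + 7/9 splits as (λ - a)(λ - a') with a = (11/14) - ((1/42)*sqrt(283))*i, a' = (11/14) + ((1/42)*sqrt(283))*i. At the order-1 pole a set g(λ) = (λ - a)*(rational part) = [-16*λ/29 - 20/11] / (λ - a').
Simple pole: residue = g(a) at a = (11/14) - ((1/42)*sqrt(283))*i, which is (-8/29) - ((15084/90277)*sqrt(283))*i.
The branch term is analytic at (11/14) + ((1/42)*sqrt(283))*i and contributes nothing to the residue; only the rational part matters.
The factor λ**2 - 11*λ/7 + 7/9 splits as (λ - a)(λ - a') with a = (11/14) + ((1/42)*sqrt(283))*i, a' = (11/14) - ((1/42)*sqrt(283))*i. At the order-1 pole a set g(λ) = (λ - a)*(rational part) = [-16*λ/29 - 20/11] / (λ - a').
Simple pole: residue = g(a) at a = (11/14) + ((1/42)*sqrt(283))*i, which is (-8/29) + ((15084/90277)*sqrt(283))*i.
List the singular points by increasing real part (a conjugate pair: the negative imaginary part first).

Radius of convergence at 0: (1/3)*sqrt(7).
At (11/14) - ((1/42)*sqrt(283))*i: a pole of order 1; residue (-8/29) - ((15084/90277)*sqrt(283))*i.
At (11/14) + ((1/42)*sqrt(283))*i: a pole of order 1; residue (-8/29) + ((15084/90277)*sqrt(283))*i.
At 2: a logarithmic branch point.
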